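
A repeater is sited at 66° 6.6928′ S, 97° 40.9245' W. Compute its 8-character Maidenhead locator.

EC13dv83

Offset from 180°W / 90°S: lon 82.31793°, lat 23.88845°.
Field: lon ⌊82.31793/20⌋ = 4 → E; lat ⌊23.88845/10⌋ = 2 → C.
Square: lon ⌊2.31793/2⌋ = 1; lat ⌊3.88845/1⌋ = 3.
Subsquare: lon ⌊0.31793/0.0833333⌋ = 3 → d; lat ⌊0.88845/0.0416667⌋ = 21 → v.
Extended square: lon ⌊0.06793/0.00833333⌋ = 8; lat ⌊0.01345/0.00416667⌋ = 3.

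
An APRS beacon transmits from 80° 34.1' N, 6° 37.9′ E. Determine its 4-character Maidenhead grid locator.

JR30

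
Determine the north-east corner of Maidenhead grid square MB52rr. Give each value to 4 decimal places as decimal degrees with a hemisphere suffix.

77.2500° S, 71.5000° E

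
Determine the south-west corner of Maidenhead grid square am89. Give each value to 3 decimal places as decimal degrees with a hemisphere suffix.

39.000° N, 164.000° W

Field A=0, M=12: +0·20° lon, +12·10° lat → SW at lon -180°, lat 30°.
Square 8, 9: +8·2° lon, +9·1° lat → SW at lon -164°, lat 39°.
latitude 39.000° N, longitude 164.000° W.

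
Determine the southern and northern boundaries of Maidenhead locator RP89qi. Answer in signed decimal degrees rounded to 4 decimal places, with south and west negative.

69.3333, 69.3750

Field R=17, P=15: +17·20° lon, +15·10° lat → SW at lon 160°, lat 60°.
Square 8, 9: +8·2° lon, +9·1° lat → SW at lon 176°, lat 69°.
Subsquare q=16, i=8: +16·0.0833333° lon, +8·0.0416667° lat → SW at lon 177.333°, lat 69.3333°.
Cell spans 0.0833333° lon × 0.0416667° lat.
south 69.3333, north 69.3750.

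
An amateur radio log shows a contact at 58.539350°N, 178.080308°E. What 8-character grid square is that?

RO98am99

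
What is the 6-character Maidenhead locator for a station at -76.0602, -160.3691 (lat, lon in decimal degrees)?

AB93tw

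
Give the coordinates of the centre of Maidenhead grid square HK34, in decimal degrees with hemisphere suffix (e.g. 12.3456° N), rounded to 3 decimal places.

14.500° N, 33.000° W

Field H=7, K=10: +7·20° lon, +10·10° lat → SW at lon -40°, lat 10°.
Square 3, 4: +3·2° lon, +4·1° lat → SW at lon -34°, lat 14°.
Cell spans 2° lon × 1° lat. Centre is SW corner plus half of each.
latitude 14.500° N, longitude 33.000° W.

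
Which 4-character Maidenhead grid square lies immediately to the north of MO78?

MO79

Latitude square 8; +1 → 9.
The longitude characters are unchanged.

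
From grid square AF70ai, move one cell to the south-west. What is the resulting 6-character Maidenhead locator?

AF60xh

Longitude subsquare a = 0; −1 → -1, wraps to 23 = x, carry into square.
Longitude square 7; −1 → 6.
Latitude subsquare i = 8; −1 → 7 = h.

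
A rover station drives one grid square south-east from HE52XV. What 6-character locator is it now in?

HE62au

Longitude subsquare x = 23; +1 → 24, wraps to 0 = a, carry into square.
Longitude square 5; +1 → 6.
Latitude subsquare v = 21; −1 → 20 = u.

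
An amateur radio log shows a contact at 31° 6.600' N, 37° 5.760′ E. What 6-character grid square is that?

KM81nc

Offset from 180°W / 90°S: lon 217.0960°, lat 121.1100°.
Field: lon ⌊217.0960/20⌋ = 10 → K; lat ⌊121.1100/10⌋ = 12 → M.
Square: lon ⌊17.0960/2⌋ = 8; lat ⌊1.1100/1⌋ = 1.
Subsquare: lon ⌊1.0960/0.0833333⌋ = 13 → n; lat ⌊0.1100/0.0416667⌋ = 2 → c.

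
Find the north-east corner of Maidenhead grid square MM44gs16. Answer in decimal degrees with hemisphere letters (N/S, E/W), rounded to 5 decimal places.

34.77917° N, 68.51667° E

Field M=12, M=12: +12·20° lon, +12·10° lat → SW at lon 60°, lat 30°.
Square 4, 4: +4·2° lon, +4·1° lat → SW at lon 68°, lat 34°.
Subsquare g=6, s=18: +6·0.0833333° lon, +18·0.0416667° lat → SW at lon 68.5°, lat 34.75°.
Extended square 1, 6: +1·0.00833333° lon, +6·0.00416667° lat → SW at lon 68.5083°, lat 34.775°.
Cell spans 0.00833333° lon × 0.00416667° lat. NE corner is SW corner plus one full cell.
latitude 34.77917° N, longitude 68.51667° E.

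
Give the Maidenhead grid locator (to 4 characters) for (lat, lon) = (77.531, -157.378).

BQ17

Add 180° to longitude and 90° to latitude: 22.62, 167.53.
Field (20°×10°, letters A–R): 22.62/20 → 1 → B, 167.53/10 → 16 → Q; chars BQ.
Square (2°×1°, digits 0–9): 2.62/2 → 1, 7.53/1 → 7; chars 17.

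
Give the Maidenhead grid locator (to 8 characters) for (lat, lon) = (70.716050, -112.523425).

Offset from 180°W / 90°S: lon 67.47657°, lat 160.71605°.
Field: 67.47657/20 → 3 → D, 160.71605/10 → 16 → Q; chars DQ.
Square: 7.47657/2 → 3, 0.71605/1 → 0; chars 30.
Subsquare: 1.47657/0.0833333 → 17 → r, 0.71605/0.0416667 → 17 → r; chars rr.
Extended square: 0.05991/0.00833333 → 7, 0.00772/0.00416667 → 1; chars 71.

DQ30rr71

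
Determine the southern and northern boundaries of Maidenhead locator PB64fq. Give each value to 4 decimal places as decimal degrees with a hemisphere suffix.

75.3333° S, 75.2917° S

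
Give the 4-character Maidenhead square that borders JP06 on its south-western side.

Longitude square 0; −1 → -1, wraps to 9, carry into field.
Longitude field J = 9; −1 → 8 = I.
Latitude square 6; −1 → 5.

IP95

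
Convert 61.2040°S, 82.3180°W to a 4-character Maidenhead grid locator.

EC88

Offset from 180°W / 90°S: lon 97.68°, lat 28.80°.
Field (20°×10°, letters A–R): lon ⌊97.68/20⌋ = 4 → E; lat ⌊28.80/10⌋ = 2 → C.
Square (2°×1°, digits 0–9): lon ⌊17.68/2⌋ = 8; lat ⌊8.80/1⌋ = 8.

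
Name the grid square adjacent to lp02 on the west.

KP92

Longitude square 0; −1 → -1, wraps to 9, carry into field.
Longitude field L = 11; −1 → 10 = K.
The latitude characters are unchanged.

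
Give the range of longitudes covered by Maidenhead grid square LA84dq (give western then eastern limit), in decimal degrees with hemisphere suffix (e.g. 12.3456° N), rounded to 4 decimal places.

Field L=11, A=0: +11·20° lon, +0·10° lat → SW at lon 40°, lat -90°.
Square 8, 4: +8·2° lon, +4·1° lat → SW at lon 56°, lat -86°.
Subsquare d=3, q=16: +3·0.0833333° lon, +16·0.0416667° lat → SW at lon 56.25°, lat -85.3333°.
Cell spans 0.0833333° lon × 0.0416667° lat.
west 56.2500° E, east 56.3333° E.

56.2500° E, 56.3333° E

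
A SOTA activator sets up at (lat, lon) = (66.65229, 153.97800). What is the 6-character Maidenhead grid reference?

QP66xp

Shift to the Maidenhead origin (180°W, 90°S): lon 333.9780, lat 156.6523.
Field: lon ⌊333.9780/20⌋ = 16 → Q; lat ⌊156.6523/10⌋ = 15 → P.
Square: lon ⌊13.9780/2⌋ = 6; lat ⌊6.6523/1⌋ = 6.
Subsquare: lon ⌊1.9780/0.0833333⌋ = 23 → x; lat ⌊0.6523/0.0416667⌋ = 15 → p.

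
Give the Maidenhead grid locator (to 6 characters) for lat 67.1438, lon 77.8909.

MP87wd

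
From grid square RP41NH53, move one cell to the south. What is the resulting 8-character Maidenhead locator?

Latitude extended square 3; −1 → 2.
The longitude characters are unchanged.

RP41nh52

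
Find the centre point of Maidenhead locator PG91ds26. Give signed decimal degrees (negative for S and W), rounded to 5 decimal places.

Field P=15, G=6: +15·20° lon, +6·10° lat → SW at lon 120°, lat -30°.
Square 9, 1: +9·2° lon, +1·1° lat → SW at lon 138°, lat -29°.
Subsquare d=3, s=18: +3·0.0833333° lon, +18·0.0416667° lat → SW at lon 138.25°, lat -28.25°.
Extended square 2, 6: +2·0.00833333° lon, +6·0.00416667° lat → SW at lon 138.267°, lat -28.225°.
Cell spans 0.00833333° lon × 0.00416667° lat. Centre is SW corner plus half of each.
latitude -28.22292, longitude 138.27083.

-28.22292, 138.27083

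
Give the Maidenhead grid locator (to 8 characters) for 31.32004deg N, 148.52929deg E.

Add 180° to longitude and 90° to latitude: 328.52929, 121.32004.
Field: 328.52929/20 → 16 → Q, 121.32004/10 → 12 → M; chars QM.
Square: 8.52929/2 → 4, 1.32004/1 → 1; chars 41.
Subsquare: 0.52929/0.0833333 → 6 → g, 0.32004/0.0416667 → 7 → h; chars gh.
Extended square: 0.02929/0.00833333 → 3, 0.02837/0.00416667 → 6; chars 36.

QM41gh36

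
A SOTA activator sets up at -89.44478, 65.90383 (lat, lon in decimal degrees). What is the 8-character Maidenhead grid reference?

MA20wn83

Offset from 180°W / 90°S: lon 245.90383°, lat 0.55522°.
Field (20°×10°, letters A–R): 245.90383/20 → 12 → M, 0.55522/10 → 0 → A; chars MA.
Square (2°×1°, digits 0–9): 5.90383/2 → 2, 0.55522/1 → 0; chars 20.
Subsquare (5′×2.5′, letters a–x): 1.90383/0.0833333 → 22 → w, 0.55522/0.0416667 → 13 → n; chars wn.
Extended square (30″×15″, digits 0–9): 0.07050/0.00833333 → 8, 0.01355/0.00416667 → 3; chars 83.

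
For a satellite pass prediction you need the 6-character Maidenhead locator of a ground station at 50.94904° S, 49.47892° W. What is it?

Offset from 180°W / 90°S: lon 130.5211°, lat 39.0510°.
Field (20°×10°, letters A–R): 130.5211/20 → 6 → G, 39.0510/10 → 3 → D; chars GD.
Square (2°×1°, digits 0–9): 10.5211/2 → 5, 9.0510/1 → 9; chars 59.
Subsquare (5′×2.5′, letters a–x): 0.5211/0.0833333 → 6 → g, 0.0510/0.0416667 → 1 → b; chars gb.

GD59gb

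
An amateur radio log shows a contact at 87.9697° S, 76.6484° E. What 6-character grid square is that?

Offset from 180°W / 90°S: lon 256.6484°, lat 2.0303°.
Field: 256.6484/20 → 12 → M, 2.0303/10 → 0 → A; chars MA.
Square: 16.6484/2 → 8, 2.0303/1 → 2; chars 82.
Subsquare: 0.6484/0.0833333 → 7 → h, 0.0303/0.0416667 → 0 → a; chars ha.

MA82ha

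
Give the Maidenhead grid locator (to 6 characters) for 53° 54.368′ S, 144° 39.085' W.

BD76qc

Add 180° to longitude and 90° to latitude: 35.3486, 36.0939.
Field (20°×10°, letters A–R): 35.3486/20 → 1 → B, 36.0939/10 → 3 → D; chars BD.
Square (2°×1°, digits 0–9): 15.3486/2 → 7, 6.0939/1 → 6; chars 76.
Subsquare (5′×2.5′, letters a–x): 1.3486/0.0833333 → 16 → q, 0.0939/0.0416667 → 2 → c; chars qc.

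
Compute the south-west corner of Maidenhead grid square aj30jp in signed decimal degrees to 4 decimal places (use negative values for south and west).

0.6250, -173.2500

Field A=0, J=9: +0·20° lon, +9·10° lat → SW at lon -180°, lat 0°.
Square 3, 0: +3·2° lon, +0·1° lat → SW at lon -174°, lat 0°.
Subsquare j=9, p=15: +9·0.0833333° lon, +15·0.0416667° lat → SW at lon -173.25°, lat 0.625°.
latitude 0.6250, longitude -173.2500.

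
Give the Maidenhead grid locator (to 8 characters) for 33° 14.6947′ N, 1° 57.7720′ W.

Shift to the Maidenhead origin (180°W, 90°S): lon 178.03713, lat 123.24491.
Field: 178.03713/20 → 8 → I, 123.24491/10 → 12 → M; chars IM.
Square: 18.03713/2 → 9, 3.24491/1 → 3; chars 93.
Subsquare: 0.03713/0.0833333 → 0 → a, 0.24491/0.0416667 → 5 → f; chars af.
Extended square: 0.03713/0.00833333 → 4, 0.03658/0.00416667 → 8; chars 48.

IM93af48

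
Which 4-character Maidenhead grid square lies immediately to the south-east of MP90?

Longitude square 9; +1 → 10, wraps to 0, carry into field.
Longitude field M = 12; +1 → 13 = N.
Latitude square 0; −1 → -1, wraps to 9, carry into field.
Latitude field P = 15; −1 → 14 = O.

NO09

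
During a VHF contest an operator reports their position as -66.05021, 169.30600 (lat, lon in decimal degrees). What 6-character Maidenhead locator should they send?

Add 180° to longitude and 90° to latitude: 349.3060, 23.9498.
Field: lon ⌊349.3060/20⌋ = 17 → R; lat ⌊23.9498/10⌋ = 2 → C.
Square: lon ⌊9.3060/2⌋ = 4; lat ⌊3.9498/1⌋ = 3.
Subsquare: lon ⌊1.3060/0.0833333⌋ = 15 → p; lat ⌊0.9498/0.0416667⌋ = 22 → w.

RC43pw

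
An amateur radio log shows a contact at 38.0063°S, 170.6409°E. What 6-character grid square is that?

Offset from 180°W / 90°S: lon 350.6409°, lat 51.9937°.
Field: lon ⌊350.6409/20⌋ = 17 → R; lat ⌊51.9937/10⌋ = 5 → F.
Square: lon ⌊10.6409/2⌋ = 5; lat ⌊1.9937/1⌋ = 1.
Subsquare: lon ⌊0.6409/0.0833333⌋ = 7 → h; lat ⌊0.9937/0.0416667⌋ = 23 → x.

RF51hx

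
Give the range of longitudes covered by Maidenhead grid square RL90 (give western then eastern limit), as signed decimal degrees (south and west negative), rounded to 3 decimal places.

Field R=17, L=11: +17·20° lon, +11·10° lat → SW at lon 160°, lat 20°.
Square 9, 0: +9·2° lon, +0·1° lat → SW at lon 178°, lat 20°.
Cell spans 2° lon × 1° lat.
west 178.000, east 180.000.

178.000, 180.000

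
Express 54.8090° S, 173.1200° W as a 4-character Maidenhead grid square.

AD35

Offset from 180°W / 90°S: lon 6.88°, lat 35.19°.
Field: 6.88/20 → 0 → A, 35.19/10 → 3 → D; chars AD.
Square: 6.88/2 → 3, 5.19/1 → 5; chars 35.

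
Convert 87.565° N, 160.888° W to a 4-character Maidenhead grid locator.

AR97

Offset from 180°W / 90°S: lon 19.11°, lat 177.56°.
Field: 19.11/20 → 0 → A, 177.56/10 → 17 → R; chars AR.
Square: 19.11/2 → 9, 7.56/1 → 7; chars 97.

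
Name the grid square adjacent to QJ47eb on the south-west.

Longitude subsquare e = 4; −1 → 3 = d.
Latitude subsquare b = 1; −1 → 0 = a.

QJ47da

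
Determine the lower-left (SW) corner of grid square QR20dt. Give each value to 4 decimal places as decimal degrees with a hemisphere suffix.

Field Q=16, R=17: +16·20° lon, +17·10° lat → SW at lon 140°, lat 80°.
Square 2, 0: +2·2° lon, +0·1° lat → SW at lon 144°, lat 80°.
Subsquare d=3, t=19: +3·0.0833333° lon, +19·0.0416667° lat → SW at lon 144.25°, lat 80.7917°.
latitude 80.7917° N, longitude 144.2500° E.

80.7917° N, 144.2500° E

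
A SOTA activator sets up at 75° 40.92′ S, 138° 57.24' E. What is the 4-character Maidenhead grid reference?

PB94

Shift to the Maidenhead origin (180°W, 90°S): lon 318.95, lat 14.32.
Field: lon ⌊318.95/20⌋ = 15 → P; lat ⌊14.32/10⌋ = 1 → B.
Square: lon ⌊18.95/2⌋ = 9; lat ⌊4.32/1⌋ = 4.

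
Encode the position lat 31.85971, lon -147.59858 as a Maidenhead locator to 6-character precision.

Shift to the Maidenhead origin (180°W, 90°S): lon 32.4014, lat 121.8597.
Field: lon ⌊32.4014/20⌋ = 1 → B; lat ⌊121.8597/10⌋ = 12 → M.
Square: lon ⌊12.4014/2⌋ = 6; lat ⌊1.8597/1⌋ = 1.
Subsquare: lon ⌊0.4014/0.0833333⌋ = 4 → e; lat ⌊0.8597/0.0416667⌋ = 20 → u.

BM61eu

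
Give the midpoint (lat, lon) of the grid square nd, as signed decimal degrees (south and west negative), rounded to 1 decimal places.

-55.0, 90.0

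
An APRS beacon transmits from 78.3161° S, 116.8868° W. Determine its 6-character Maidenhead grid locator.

DB11nq

Shift to the Maidenhead origin (180°W, 90°S): lon 63.1132, lat 11.6839.
Field: 63.1132/20 → 3 → D, 11.6839/10 → 1 → B; chars DB.
Square: 3.1132/2 → 1, 1.6839/1 → 1; chars 11.
Subsquare: 1.1132/0.0833333 → 13 → n, 0.6839/0.0416667 → 16 → q; chars nq.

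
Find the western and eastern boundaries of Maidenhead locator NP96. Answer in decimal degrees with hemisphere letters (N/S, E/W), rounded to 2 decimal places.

98.00° E, 100.00° E

Field N=13, P=15: +13·20° lon, +15·10° lat → SW at lon 80°, lat 60°.
Square 9, 6: +9·2° lon, +6·1° lat → SW at lon 98°, lat 66°.
Cell spans 2° lon × 1° lat.
west 98.00° E, east 100.00° E.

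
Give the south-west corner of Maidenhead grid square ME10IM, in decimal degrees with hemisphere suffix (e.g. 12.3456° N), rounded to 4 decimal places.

49.5000° S, 62.6667° E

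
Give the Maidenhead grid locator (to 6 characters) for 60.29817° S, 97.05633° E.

NC89mq

Add 180° to longitude and 90° to latitude: 277.0563, 29.7018.
Field: 277.0563/20 → 13 → N, 29.7018/10 → 2 → C; chars NC.
Square: 17.0563/2 → 8, 9.7018/1 → 9; chars 89.
Subsquare: 1.0563/0.0833333 → 12 → m, 0.7018/0.0416667 → 16 → q; chars mq.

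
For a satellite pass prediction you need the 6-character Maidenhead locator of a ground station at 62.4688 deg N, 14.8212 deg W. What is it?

IP22ol

Shift to the Maidenhead origin (180°W, 90°S): lon 165.1788, lat 152.4688.
Field: lon ⌊165.1788/20⌋ = 8 → I; lat ⌊152.4688/10⌋ = 15 → P.
Square: lon ⌊5.1788/2⌋ = 2; lat ⌊2.4688/1⌋ = 2.
Subsquare: lon ⌊1.1788/0.0833333⌋ = 14 → o; lat ⌊0.4688/0.0416667⌋ = 11 → l.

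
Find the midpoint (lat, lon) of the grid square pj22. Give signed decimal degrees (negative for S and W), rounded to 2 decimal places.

2.50, 125.00

Field P=15, J=9: +15·20° lon, +9·10° lat → SW at lon 120°, lat 0°.
Square 2, 2: +2·2° lon, +2·1° lat → SW at lon 124°, lat 2°.
Cell spans 2° lon × 1° lat. Centre is SW corner plus half of each.
latitude 2.50, longitude 125.00.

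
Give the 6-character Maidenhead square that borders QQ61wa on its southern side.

QQ60wx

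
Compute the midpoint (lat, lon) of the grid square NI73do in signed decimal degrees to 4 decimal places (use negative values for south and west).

-6.3958, 94.2917

Field N=13, I=8: +13·20° lon, +8·10° lat → SW at lon 80°, lat -10°.
Square 7, 3: +7·2° lon, +3·1° lat → SW at lon 94°, lat -7°.
Subsquare d=3, o=14: +3·0.0833333° lon, +14·0.0416667° lat → SW at lon 94.25°, lat -6.41667°.
Cell spans 0.0833333° lon × 0.0416667° lat. Centre is SW corner plus half of each.
latitude -6.3958, longitude 94.2917.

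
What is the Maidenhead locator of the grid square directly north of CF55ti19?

CF55tj10

Latitude extended square 9; +1 → 10, wraps to 0, carry into subsquare.
Latitude subsquare i = 8; +1 → 9 = j.
The longitude characters are unchanged.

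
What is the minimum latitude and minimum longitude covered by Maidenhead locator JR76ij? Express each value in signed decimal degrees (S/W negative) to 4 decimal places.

Field J=9, R=17: +9·20° lon, +17·10° lat → SW at lon 0°, lat 80°.
Square 7, 6: +7·2° lon, +6·1° lat → SW at lon 14°, lat 86°.
Subsquare i=8, j=9: +8·0.0833333° lon, +9·0.0416667° lat → SW at lon 14.6667°, lat 86.375°.
latitude 86.3750, longitude 14.6667.

86.3750, 14.6667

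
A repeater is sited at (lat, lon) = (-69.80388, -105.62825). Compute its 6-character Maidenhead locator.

DC70ee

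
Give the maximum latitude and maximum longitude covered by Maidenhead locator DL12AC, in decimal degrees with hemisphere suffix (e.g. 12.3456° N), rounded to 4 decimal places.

Field D=3, L=11: +3·20° lon, +11·10° lat → SW at lon -120°, lat 20°.
Square 1, 2: +1·2° lon, +2·1° lat → SW at lon -118°, lat 22°.
Subsquare a=0, c=2: +0·0.0833333° lon, +2·0.0416667° lat → SW at lon -118°, lat 22.0833°.
Cell spans 0.0833333° lon × 0.0416667° lat. NE corner is SW corner plus one full cell.
latitude 22.1250° N, longitude 117.9167° W.

22.1250° N, 117.9167° W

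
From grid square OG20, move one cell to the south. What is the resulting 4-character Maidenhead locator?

Latitude square 0; −1 → -1, wraps to 9, carry into field.
Latitude field G = 6; −1 → 5 = F.
The longitude characters are unchanged.

OF29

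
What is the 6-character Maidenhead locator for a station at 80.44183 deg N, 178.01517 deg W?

Add 180° to longitude and 90° to latitude: 1.9848, 170.4418.
Field: 1.9848/20 → 0 → A, 170.4418/10 → 17 → R; chars AR.
Square: 1.9848/2 → 0, 0.4418/1 → 0; chars 00.
Subsquare: 1.9848/0.0833333 → 23 → x, 0.4418/0.0416667 → 10 → k; chars xk.

AR00xk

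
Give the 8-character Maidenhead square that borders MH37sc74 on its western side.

MH37sc64

Longitude extended square 7; −1 → 6.
The latitude characters are unchanged.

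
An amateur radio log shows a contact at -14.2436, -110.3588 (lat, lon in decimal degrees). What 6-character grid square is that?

DH45ts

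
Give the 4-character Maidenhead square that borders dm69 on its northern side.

DN60

Latitude square 9; +1 → 10, wraps to 0, carry into field.
Latitude field M = 12; +1 → 13 = N.
The longitude characters are unchanged.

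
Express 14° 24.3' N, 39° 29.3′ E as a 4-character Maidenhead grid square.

Add 180° to longitude and 90° to latitude: 219.49, 104.41.
Field: 219.49/20 → 10 → K, 104.41/10 → 10 → K; chars KK.
Square: 19.49/2 → 9, 4.41/1 → 4; chars 94.

KK94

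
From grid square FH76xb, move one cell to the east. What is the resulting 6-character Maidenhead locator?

Longitude subsquare x = 23; +1 → 24, wraps to 0 = a, carry into square.
Longitude square 7; +1 → 8.
The latitude characters are unchanged.

FH86ab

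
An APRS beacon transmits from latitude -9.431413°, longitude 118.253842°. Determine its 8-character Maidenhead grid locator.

Shift to the Maidenhead origin (180°W, 90°S): lon 298.25384, lat 80.56859.
Field: 298.25384/20 → 14 → O, 80.56859/10 → 8 → I; chars OI.
Square: 18.25384/2 → 9, 0.56859/1 → 0; chars 90.
Subsquare: 0.25384/0.0833333 → 3 → d, 0.56859/0.0416667 → 13 → n; chars dn.
Extended square: 0.00384/0.00833333 → 0, 0.02692/0.00416667 → 6; chars 06.

OI90dn06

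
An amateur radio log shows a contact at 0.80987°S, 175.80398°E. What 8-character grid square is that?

Offset from 180°W / 90°S: lon 355.80398°, lat 89.19013°.
Field (20°×10°, letters A–R): lon ⌊355.80398/20⌋ = 17 → R; lat ⌊89.19013/10⌋ = 8 → I.
Square (2°×1°, digits 0–9): lon ⌊15.80398/2⌋ = 7; lat ⌊9.19013/1⌋ = 9.
Subsquare (5′×2.5′, letters a–x): lon ⌊1.80398/0.0833333⌋ = 21 → v; lat ⌊0.19013/0.0416667⌋ = 4 → e.
Extended square (30″×15″, digits 0–9): lon ⌊0.05398/0.00833333⌋ = 6; lat ⌊0.02346/0.00416667⌋ = 5.

RI79ve65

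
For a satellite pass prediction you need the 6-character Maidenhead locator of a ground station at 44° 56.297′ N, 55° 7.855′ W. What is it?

Offset from 180°W / 90°S: lon 124.8691°, lat 134.9383°.
Field: lon ⌊124.8691/20⌋ = 6 → G; lat ⌊134.9383/10⌋ = 13 → N.
Square: lon ⌊4.8691/2⌋ = 2; lat ⌊4.9383/1⌋ = 4.
Subsquare: lon ⌊0.8691/0.0833333⌋ = 10 → k; lat ⌊0.9383/0.0416667⌋ = 22 → w.

GN24kw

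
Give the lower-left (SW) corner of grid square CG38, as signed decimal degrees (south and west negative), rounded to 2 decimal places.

Field C=2, G=6: +2·20° lon, +6·10° lat → SW at lon -140°, lat -30°.
Square 3, 8: +3·2° lon, +8·1° lat → SW at lon -134°, lat -22°.
latitude -22.00, longitude -134.00.

-22.00, -134.00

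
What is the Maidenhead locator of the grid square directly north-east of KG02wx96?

KG02xx07

Longitude extended square 9; +1 → 10, wraps to 0, carry into subsquare.
Longitude subsquare w = 22; +1 → 23 = x.
Latitude extended square 6; +1 → 7.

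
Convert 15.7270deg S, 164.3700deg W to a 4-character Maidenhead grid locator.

AH74

Offset from 180°W / 90°S: lon 15.63°, lat 74.27°.
Field: lon ⌊15.63/20⌋ = 0 → A; lat ⌊74.27/10⌋ = 7 → H.
Square: lon ⌊15.63/2⌋ = 7; lat ⌊4.27/1⌋ = 4.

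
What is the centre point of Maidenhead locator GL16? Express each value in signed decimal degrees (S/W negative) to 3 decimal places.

Field G=6, L=11: +6·20° lon, +11·10° lat → SW at lon -60°, lat 20°.
Square 1, 6: +1·2° lon, +6·1° lat → SW at lon -58°, lat 26°.
Cell spans 2° lon × 1° lat. Centre is SW corner plus half of each.
latitude 26.500, longitude -57.000.

26.500, -57.000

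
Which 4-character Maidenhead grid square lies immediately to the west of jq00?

Longitude square 0; −1 → -1, wraps to 9, carry into field.
Longitude field J = 9; −1 → 8 = I.
The latitude characters are unchanged.

IQ90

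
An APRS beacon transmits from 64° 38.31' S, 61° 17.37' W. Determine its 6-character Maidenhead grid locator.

FC95ii

Add 180° to longitude and 90° to latitude: 118.7105, 25.3615.
Field: 118.7105/20 → 5 → F, 25.3615/10 → 2 → C; chars FC.
Square: 18.7105/2 → 9, 5.3615/1 → 5; chars 95.
Subsquare: 0.7105/0.0833333 → 8 → i, 0.3615/0.0416667 → 8 → i; chars ii.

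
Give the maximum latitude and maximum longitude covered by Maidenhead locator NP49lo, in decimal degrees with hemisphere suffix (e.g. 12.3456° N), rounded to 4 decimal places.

69.6250° N, 89.0000° E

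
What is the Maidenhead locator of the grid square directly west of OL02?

NL92

Longitude square 0; −1 → -1, wraps to 9, carry into field.
Longitude field O = 14; −1 → 13 = N.
The latitude characters are unchanged.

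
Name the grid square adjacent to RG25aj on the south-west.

Longitude subsquare a = 0; −1 → -1, wraps to 23 = x, carry into square.
Longitude square 2; −1 → 1.
Latitude subsquare j = 9; −1 → 8 = i.

RG15xi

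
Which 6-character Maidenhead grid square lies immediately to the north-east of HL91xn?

IL01ao

Longitude subsquare x = 23; +1 → 24, wraps to 0 = a, carry into square.
Longitude square 9; +1 → 10, wraps to 0, carry into field.
Longitude field H = 7; +1 → 8 = I.
Latitude subsquare n = 13; +1 → 14 = o.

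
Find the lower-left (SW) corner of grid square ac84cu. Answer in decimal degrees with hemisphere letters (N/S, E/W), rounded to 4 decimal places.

65.1667° S, 163.8333° W

Field A=0, C=2: +0·20° lon, +2·10° lat → SW at lon -180°, lat -70°.
Square 8, 4: +8·2° lon, +4·1° lat → SW at lon -164°, lat -66°.
Subsquare c=2, u=20: +2·0.0833333° lon, +20·0.0416667° lat → SW at lon -163.833°, lat -65.1667°.
latitude 65.1667° S, longitude 163.8333° W.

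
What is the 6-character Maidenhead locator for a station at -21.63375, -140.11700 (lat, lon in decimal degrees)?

Offset from 180°W / 90°S: lon 39.8830°, lat 68.3663°.
Field: 39.8830/20 → 1 → B, 68.3663/10 → 6 → G; chars BG.
Square: 19.8830/2 → 9, 8.3663/1 → 8; chars 98.
Subsquare: 1.8830/0.0833333 → 22 → w, 0.3663/0.0416667 → 8 → i; chars wi.

BG98wi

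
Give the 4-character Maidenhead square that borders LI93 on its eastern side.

MI03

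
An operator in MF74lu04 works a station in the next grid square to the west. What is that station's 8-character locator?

Longitude extended square 0; −1 → -1, wraps to 9, carry into subsquare.
Longitude subsquare l = 11; −1 → 10 = k.
The latitude characters are unchanged.

MF74ku94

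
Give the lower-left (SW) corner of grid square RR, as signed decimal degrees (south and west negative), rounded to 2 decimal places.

80.00, 160.00

Field R=17, R=17: +17·20° lon, +17·10° lat → SW at lon 160°, lat 80°.
latitude 80.00, longitude 160.00.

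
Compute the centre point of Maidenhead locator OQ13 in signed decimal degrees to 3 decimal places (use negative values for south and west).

73.500, 103.000

Field O=14, Q=16: +14·20° lon, +16·10° lat → SW at lon 100°, lat 70°.
Square 1, 3: +1·2° lon, +3·1° lat → SW at lon 102°, lat 73°.
Cell spans 2° lon × 1° lat. Centre is SW corner plus half of each.
latitude 73.500, longitude 103.000.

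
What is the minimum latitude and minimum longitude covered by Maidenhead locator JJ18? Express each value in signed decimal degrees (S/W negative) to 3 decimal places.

Field J=9, J=9: +9·20° lon, +9·10° lat → SW at lon 0°, lat 0°.
Square 1, 8: +1·2° lon, +8·1° lat → SW at lon 2°, lat 8°.
latitude 8.000, longitude 2.000.

8.000, 2.000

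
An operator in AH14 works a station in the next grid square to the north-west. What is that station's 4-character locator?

AH05

Longitude square 1; −1 → 0.
Latitude square 4; +1 → 5.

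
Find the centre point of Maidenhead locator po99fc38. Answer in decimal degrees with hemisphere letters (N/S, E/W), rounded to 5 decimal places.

59.11875° N, 138.44583° E

Field P=15, O=14: +15·20° lon, +14·10° lat → SW at lon 120°, lat 50°.
Square 9, 9: +9·2° lon, +9·1° lat → SW at lon 138°, lat 59°.
Subsquare f=5, c=2: +5·0.0833333° lon, +2·0.0416667° lat → SW at lon 138.417°, lat 59.0833°.
Extended square 3, 8: +3·0.00833333° lon, +8·0.00416667° lat → SW at lon 138.442°, lat 59.1167°.
Cell spans 0.00833333° lon × 0.00416667° lat. Centre is SW corner plus half of each.
latitude 59.11875° N, longitude 138.44583° E.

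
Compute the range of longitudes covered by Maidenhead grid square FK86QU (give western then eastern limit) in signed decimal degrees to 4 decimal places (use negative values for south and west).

Field F=5, K=10: +5·20° lon, +10·10° lat → SW at lon -80°, lat 10°.
Square 8, 6: +8·2° lon, +6·1° lat → SW at lon -64°, lat 16°.
Subsquare q=16, u=20: +16·0.0833333° lon, +20·0.0416667° lat → SW at lon -62.6667°, lat 16.8333°.
Cell spans 0.0833333° lon × 0.0416667° lat.
west -62.6667, east -62.5833.

-62.6667, -62.5833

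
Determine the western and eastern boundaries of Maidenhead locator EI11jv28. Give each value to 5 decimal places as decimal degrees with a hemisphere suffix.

97.23333° W, 97.22500° W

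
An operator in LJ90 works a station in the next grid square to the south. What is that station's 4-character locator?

LI99

Latitude square 0; −1 → -1, wraps to 9, carry into field.
Latitude field J = 9; −1 → 8 = I.
The longitude characters are unchanged.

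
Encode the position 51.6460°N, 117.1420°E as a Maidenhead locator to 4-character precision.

Shift to the Maidenhead origin (180°W, 90°S): lon 297.14, lat 141.65.
Field: lon ⌊297.14/20⌋ = 14 → O; lat ⌊141.65/10⌋ = 14 → O.
Square: lon ⌊17.14/2⌋ = 8; lat ⌊1.65/1⌋ = 1.

OO81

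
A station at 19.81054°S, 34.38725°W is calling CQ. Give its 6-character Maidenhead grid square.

HH20te

Shift to the Maidenhead origin (180°W, 90°S): lon 145.6128, lat 70.1895.
Field: 145.6128/20 → 7 → H, 70.1895/10 → 7 → H; chars HH.
Square: 5.6128/2 → 2, 0.1895/1 → 0; chars 20.
Subsquare: 1.6128/0.0833333 → 19 → t, 0.1895/0.0416667 → 4 → e; chars te.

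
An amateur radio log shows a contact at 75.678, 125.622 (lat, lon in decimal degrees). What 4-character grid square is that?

PQ25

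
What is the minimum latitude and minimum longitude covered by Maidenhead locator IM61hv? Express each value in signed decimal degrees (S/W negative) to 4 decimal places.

31.8750, -7.4167

Field I=8, M=12: +8·20° lon, +12·10° lat → SW at lon -20°, lat 30°.
Square 6, 1: +6·2° lon, +1·1° lat → SW at lon -8°, lat 31°.
Subsquare h=7, v=21: +7·0.0833333° lon, +21·0.0416667° lat → SW at lon -7.41667°, lat 31.875°.
latitude 31.8750, longitude -7.4167.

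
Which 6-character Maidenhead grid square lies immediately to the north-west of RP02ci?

RP02bj

Longitude subsquare c = 2; −1 → 1 = b.
Latitude subsquare i = 8; +1 → 9 = j.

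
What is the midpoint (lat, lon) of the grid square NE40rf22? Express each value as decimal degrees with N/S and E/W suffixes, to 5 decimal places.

49.78125° S, 89.43750° E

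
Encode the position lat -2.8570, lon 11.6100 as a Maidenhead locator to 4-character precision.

JI57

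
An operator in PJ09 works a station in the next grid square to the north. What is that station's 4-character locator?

Latitude square 9; +1 → 10, wraps to 0, carry into field.
Latitude field J = 9; +1 → 10 = K.
The longitude characters are unchanged.

PK00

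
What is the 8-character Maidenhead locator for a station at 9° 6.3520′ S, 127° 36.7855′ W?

Add 180° to longitude and 90° to latitude: 52.38691, 80.89413.
Field: lon ⌊52.38691/20⌋ = 2 → C; lat ⌊80.89413/10⌋ = 8 → I.
Square: lon ⌊12.38691/2⌋ = 6; lat ⌊0.89413/1⌋ = 0.
Subsquare: lon ⌊0.38691/0.0833333⌋ = 4 → e; lat ⌊0.89413/0.0416667⌋ = 21 → v.
Extended square: lon ⌊0.05358/0.00833333⌋ = 6; lat ⌊0.01913/0.00416667⌋ = 4.

CI60ev64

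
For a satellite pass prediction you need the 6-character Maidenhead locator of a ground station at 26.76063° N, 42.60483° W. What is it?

Add 180° to longitude and 90° to latitude: 137.3952, 116.7606.
Field: 137.3952/20 → 6 → G, 116.7606/10 → 11 → L; chars GL.
Square: 17.3952/2 → 8, 6.7606/1 → 6; chars 86.
Subsquare: 1.3952/0.0833333 → 16 → q, 0.7606/0.0416667 → 18 → s; chars qs.

GL86qs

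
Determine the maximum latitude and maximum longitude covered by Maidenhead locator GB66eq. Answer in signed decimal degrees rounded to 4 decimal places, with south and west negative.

-73.2917, -47.5833

Field G=6, B=1: +6·20° lon, +1·10° lat → SW at lon -60°, lat -80°.
Square 6, 6: +6·2° lon, +6·1° lat → SW at lon -48°, lat -74°.
Subsquare e=4, q=16: +4·0.0833333° lon, +16·0.0416667° lat → SW at lon -47.6667°, lat -73.3333°.
Cell spans 0.0833333° lon × 0.0416667° lat. NE corner is SW corner plus one full cell.
latitude -73.2917, longitude -47.5833.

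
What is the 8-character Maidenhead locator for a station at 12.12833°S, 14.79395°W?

IH27ou49

Add 180° to longitude and 90° to latitude: 165.20605, 77.87167.
Field: lon ⌊165.20605/20⌋ = 8 → I; lat ⌊77.87167/10⌋ = 7 → H.
Square: lon ⌊5.20605/2⌋ = 2; lat ⌊7.87167/1⌋ = 7.
Subsquare: lon ⌊1.20605/0.0833333⌋ = 14 → o; lat ⌊0.87167/0.0416667⌋ = 20 → u.
Extended square: lon ⌊0.03938/0.00833333⌋ = 4; lat ⌊0.03834/0.00416667⌋ = 9.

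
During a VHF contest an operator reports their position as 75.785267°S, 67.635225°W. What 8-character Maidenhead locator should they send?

Add 180° to longitude and 90° to latitude: 112.36477, 14.21473.
Field (20°×10°, letters A–R): lon ⌊112.36477/20⌋ = 5 → F; lat ⌊14.21473/10⌋ = 1 → B.
Square (2°×1°, digits 0–9): lon ⌊12.36477/2⌋ = 6; lat ⌊4.21473/1⌋ = 4.
Subsquare (5′×2.5′, letters a–x): lon ⌊0.36477/0.0833333⌋ = 4 → e; lat ⌊0.21473/0.0416667⌋ = 5 → f.
Extended square (30″×15″, digits 0–9): lon ⌊0.03144/0.00833333⌋ = 3; lat ⌊0.00640/0.00416667⌋ = 1.

FB64ef31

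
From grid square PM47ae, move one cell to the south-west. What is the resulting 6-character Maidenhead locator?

PM37xd

Longitude subsquare a = 0; −1 → -1, wraps to 23 = x, carry into square.
Longitude square 4; −1 → 3.
Latitude subsquare e = 4; −1 → 3 = d.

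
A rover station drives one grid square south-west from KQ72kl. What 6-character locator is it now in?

KQ72jk

Longitude subsquare k = 10; −1 → 9 = j.
Latitude subsquare l = 11; −1 → 10 = k.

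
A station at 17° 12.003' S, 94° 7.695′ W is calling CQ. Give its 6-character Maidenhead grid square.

EH22wt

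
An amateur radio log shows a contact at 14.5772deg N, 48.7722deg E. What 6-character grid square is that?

LK44jn

Add 180° to longitude and 90° to latitude: 228.7722, 104.5772.
Field: 228.7722/20 → 11 → L, 104.5772/10 → 10 → K; chars LK.
Square: 8.7722/2 → 4, 4.5772/1 → 4; chars 44.
Subsquare: 0.7722/0.0833333 → 9 → j, 0.5772/0.0416667 → 13 → n; chars jn.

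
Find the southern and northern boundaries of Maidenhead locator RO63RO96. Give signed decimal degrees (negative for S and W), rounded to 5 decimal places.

Field R=17, O=14: +17·20° lon, +14·10° lat → SW at lon 160°, lat 50°.
Square 6, 3: +6·2° lon, +3·1° lat → SW at lon 172°, lat 53°.
Subsquare r=17, o=14: +17·0.0833333° lon, +14·0.0416667° lat → SW at lon 173.417°, lat 53.5833°.
Extended square 9, 6: +9·0.00833333° lon, +6·0.00416667° lat → SW at lon 173.492°, lat 53.6083°.
Cell spans 0.00833333° lon × 0.00416667° lat.
south 53.60833, north 53.61250.

53.60833, 53.61250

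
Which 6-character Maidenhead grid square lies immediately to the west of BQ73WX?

BQ73vx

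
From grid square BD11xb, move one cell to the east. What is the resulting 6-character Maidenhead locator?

Longitude subsquare x = 23; +1 → 24, wraps to 0 = a, carry into square.
Longitude square 1; +1 → 2.
The latitude characters are unchanged.

BD21ab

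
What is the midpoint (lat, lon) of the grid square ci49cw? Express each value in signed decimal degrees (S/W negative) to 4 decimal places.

Field C=2, I=8: +2·20° lon, +8·10° lat → SW at lon -140°, lat -10°.
Square 4, 9: +4·2° lon, +9·1° lat → SW at lon -132°, lat -1°.
Subsquare c=2, w=22: +2·0.0833333° lon, +22·0.0416667° lat → SW at lon -131.833°, lat -0.0833333°.
Cell spans 0.0833333° lon × 0.0416667° lat. Centre is SW corner plus half of each.
latitude -0.0625, longitude -131.7917.

-0.0625, -131.7917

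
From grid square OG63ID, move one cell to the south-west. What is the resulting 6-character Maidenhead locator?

OG63hc

Longitude subsquare i = 8; −1 → 7 = h.
Latitude subsquare d = 3; −1 → 2 = c.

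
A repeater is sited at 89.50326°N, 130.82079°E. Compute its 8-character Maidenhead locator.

Offset from 180°W / 90°S: lon 310.82079°, lat 179.50326°.
Field (20°×10°, letters A–R): 310.82079/20 → 15 → P, 179.50326/10 → 17 → R; chars PR.
Square (2°×1°, digits 0–9): 10.82079/2 → 5, 9.50326/1 → 9; chars 59.
Subsquare (5′×2.5′, letters a–x): 0.82079/0.0833333 → 9 → j, 0.50326/0.0416667 → 12 → m; chars jm.
Extended square (30″×15″, digits 0–9): 0.07079/0.00833333 → 8, 0.00326/0.00416667 → 0; chars 80.

PR59jm80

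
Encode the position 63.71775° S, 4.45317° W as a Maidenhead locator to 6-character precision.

IC76sg

Offset from 180°W / 90°S: lon 175.5468°, lat 26.2822°.
Field: 175.5468/20 → 8 → I, 26.2822/10 → 2 → C; chars IC.
Square: 15.5468/2 → 7, 6.2822/1 → 6; chars 76.
Subsquare: 1.5468/0.0833333 → 18 → s, 0.2822/0.0416667 → 6 → g; chars sg.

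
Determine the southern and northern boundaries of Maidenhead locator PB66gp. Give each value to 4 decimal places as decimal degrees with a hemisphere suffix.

73.3750° S, 73.3333° S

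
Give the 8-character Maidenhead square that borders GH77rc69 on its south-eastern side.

Longitude extended square 6; +1 → 7.
Latitude extended square 9; −1 → 8.

GH77rc78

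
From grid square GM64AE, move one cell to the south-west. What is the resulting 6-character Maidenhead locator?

GM54xd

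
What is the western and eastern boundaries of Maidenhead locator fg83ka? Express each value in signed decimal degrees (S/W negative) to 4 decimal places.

-63.1667, -63.0833

Field F=5, G=6: +5·20° lon, +6·10° lat → SW at lon -80°, lat -30°.
Square 8, 3: +8·2° lon, +3·1° lat → SW at lon -64°, lat -27°.
Subsquare k=10, a=0: +10·0.0833333° lon, +0·0.0416667° lat → SW at lon -63.1667°, lat -27°.
Cell spans 0.0833333° lon × 0.0416667° lat.
west -63.1667, east -63.0833.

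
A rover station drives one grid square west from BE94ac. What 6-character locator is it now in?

BE84xc

Longitude subsquare a = 0; −1 → -1, wraps to 23 = x, carry into square.
Longitude square 9; −1 → 8.
The latitude characters are unchanged.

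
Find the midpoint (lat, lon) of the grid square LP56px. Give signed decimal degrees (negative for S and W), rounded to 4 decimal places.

Field L=11, P=15: +11·20° lon, +15·10° lat → SW at lon 40°, lat 60°.
Square 5, 6: +5·2° lon, +6·1° lat → SW at lon 50°, lat 66°.
Subsquare p=15, x=23: +15·0.0833333° lon, +23·0.0416667° lat → SW at lon 51.25°, lat 66.9583°.
Cell spans 0.0833333° lon × 0.0416667° lat. Centre is SW corner plus half of each.
latitude 66.9792, longitude 51.2917.

66.9792, 51.2917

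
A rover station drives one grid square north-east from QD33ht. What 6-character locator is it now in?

QD33iu

Longitude subsquare h = 7; +1 → 8 = i.
Latitude subsquare t = 19; +1 → 20 = u.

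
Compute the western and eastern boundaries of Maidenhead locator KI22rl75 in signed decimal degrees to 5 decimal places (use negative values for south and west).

Field K=10, I=8: +10·20° lon, +8·10° lat → SW at lon 20°, lat -10°.
Square 2, 2: +2·2° lon, +2·1° lat → SW at lon 24°, lat -8°.
Subsquare r=17, l=11: +17·0.0833333° lon, +11·0.0416667° lat → SW at lon 25.4167°, lat -7.54167°.
Extended square 7, 5: +7·0.00833333° lon, +5·0.00416667° lat → SW at lon 25.475°, lat -7.52083°.
Cell spans 0.00833333° lon × 0.00416667° lat.
west 25.47500, east 25.48333.

25.47500, 25.48333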